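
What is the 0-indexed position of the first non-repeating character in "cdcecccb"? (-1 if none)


Input: cdcecccb
Character frequencies:
  'b': 1
  'c': 5
  'd': 1
  'e': 1
Scanning left to right for freq == 1:
  Position 0 ('c'): freq=5, skip
  Position 1 ('d'): unique! => answer = 1

1


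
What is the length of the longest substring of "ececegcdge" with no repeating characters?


Input: "ececegcdge"
Sliding window (track last position of each char):
  Position 0 ('e'): window [0,0] length 1 -- new best
  Position 1 ('c'): window [0,1] length 2 -- new best
  Position 2 ('e'): repeat (last at 0), move window start to 1
  Position 2 ('e'): window [1,2] length 2
  Position 3 ('c'): repeat (last at 1), move window start to 2
  Position 3 ('c'): window [2,3] length 2
  Position 4 ('e'): repeat (last at 2), move window start to 3
  Position 4 ('e'): window [3,4] length 2
  Position 5 ('g'): window [3,5] length 3 -- new best
  Position 6 ('c'): repeat (last at 3), move window start to 4
  Position 6 ('c'): window [4,6] length 3
  Position 7 ('d'): window [4,7] length 4 -- new best
  Position 8 ('g'): repeat (last at 5), move window start to 6
  Position 8 ('g'): window [6,8] length 3
  Position 9 ('e'): window [6,9] length 4
Longest substring with no repeats: "egcd" with length 4

4


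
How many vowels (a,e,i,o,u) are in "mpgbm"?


Input: mpgbm
Checking each character:
  'm' at position 0: consonant
  'p' at position 1: consonant
  'g' at position 2: consonant
  'b' at position 3: consonant
  'm' at position 4: consonant
Total vowels: 0

0


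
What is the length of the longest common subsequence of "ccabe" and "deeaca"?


LCS of "ccabe" and "deeaca"
DP table:
           d    e    e    a    c    a
      0    0    0    0    0    0    0
  c   0    0    0    0    0    1    1
  c   0    0    0    0    0    1    1
  a   0    0    0    0    1    1    2
  b   0    0    0    0    1    1    2
  e   0    0    1    1    1    1    2
LCS length = dp[5][6] = 2

2


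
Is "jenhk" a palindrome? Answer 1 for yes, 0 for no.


Input: jenhk
Reversed: khnej
  Compare pos 0 ('j') with pos 4 ('k'): MISMATCH
  Compare pos 1 ('e') with pos 3 ('h'): MISMATCH
Result: not a palindrome

0


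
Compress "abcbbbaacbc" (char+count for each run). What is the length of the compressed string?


Input: abcbbbaacbc
Runs:
  'a' x 1 => "a1"
  'b' x 1 => "b1"
  'c' x 1 => "c1"
  'b' x 3 => "b3"
  'a' x 2 => "a2"
  'c' x 1 => "c1"
  'b' x 1 => "b1"
  'c' x 1 => "c1"
Compressed: "a1b1c1b3a2c1b1c1"
Compressed length: 16

16


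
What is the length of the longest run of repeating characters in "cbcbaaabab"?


Input: "cbcbaaabab"
Scanning for longest run:
  Position 1 ('b'): new char, reset run to 1
  Position 2 ('c'): new char, reset run to 1
  Position 3 ('b'): new char, reset run to 1
  Position 4 ('a'): new char, reset run to 1
  Position 5 ('a'): continues run of 'a', length=2
  Position 6 ('a'): continues run of 'a', length=3
  Position 7 ('b'): new char, reset run to 1
  Position 8 ('a'): new char, reset run to 1
  Position 9 ('b'): new char, reset run to 1
Longest run: 'a' with length 3

3


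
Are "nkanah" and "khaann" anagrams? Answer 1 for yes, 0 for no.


Strings: "nkanah", "khaann"
Sorted first:  aahknn
Sorted second: aahknn
Sorted forms match => anagrams

1


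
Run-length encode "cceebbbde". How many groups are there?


Input: cceebbbde
Scanning for consecutive runs:
  Group 1: 'c' x 2 (positions 0-1)
  Group 2: 'e' x 2 (positions 2-3)
  Group 3: 'b' x 3 (positions 4-6)
  Group 4: 'd' x 1 (positions 7-7)
  Group 5: 'e' x 1 (positions 8-8)
Total groups: 5

5


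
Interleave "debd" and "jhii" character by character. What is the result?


Interleaving "debd" and "jhii":
  Position 0: 'd' from first, 'j' from second => "dj"
  Position 1: 'e' from first, 'h' from second => "eh"
  Position 2: 'b' from first, 'i' from second => "bi"
  Position 3: 'd' from first, 'i' from second => "di"
Result: djehbidi

djehbidi


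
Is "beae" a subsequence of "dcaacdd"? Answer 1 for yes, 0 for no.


Check if "beae" is a subsequence of "dcaacdd"
Greedy scan:
  Position 0 ('d'): no match needed
  Position 1 ('c'): no match needed
  Position 2 ('a'): no match needed
  Position 3 ('a'): no match needed
  Position 4 ('c'): no match needed
  Position 5 ('d'): no match needed
  Position 6 ('d'): no match needed
Only matched 0/4 characters => not a subsequence

0


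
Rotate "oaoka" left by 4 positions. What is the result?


Input: "oaoka", rotate left by 4
First 4 characters: "oaok"
Remaining characters: "a"
Concatenate remaining + first: "a" + "oaok" = "aoaok"

aoaok


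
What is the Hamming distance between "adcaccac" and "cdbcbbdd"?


Comparing "adcaccac" and "cdbcbbdd" position by position:
  Position 0: 'a' vs 'c' => differ
  Position 1: 'd' vs 'd' => same
  Position 2: 'c' vs 'b' => differ
  Position 3: 'a' vs 'c' => differ
  Position 4: 'c' vs 'b' => differ
  Position 5: 'c' vs 'b' => differ
  Position 6: 'a' vs 'd' => differ
  Position 7: 'c' vs 'd' => differ
Total differences (Hamming distance): 7

7


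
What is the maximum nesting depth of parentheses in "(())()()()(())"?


Input: "(())()()()(())"
Tracking depth:
  Position 0 '(': depth becomes 1
  Position 1 '(': depth becomes 2
  Position 2 ')': depth becomes 1
  Position 3 ')': depth becomes 0
  Position 4 '(': depth becomes 1
  Position 5 ')': depth becomes 0
  Position 6 '(': depth becomes 1
  Position 7 ')': depth becomes 0
  Position 8 '(': depth becomes 1
  Position 9 ')': depth becomes 0
  Position 10 '(': depth becomes 1
  Position 11 '(': depth becomes 2
  Position 12 ')': depth becomes 1
  Position 13 ')': depth becomes 0
Maximum depth reached: 2

2


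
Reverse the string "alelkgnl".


Input: alelkgnl
Reading characters right to left:
  Position 7: 'l'
  Position 6: 'n'
  Position 5: 'g'
  Position 4: 'k'
  Position 3: 'l'
  Position 2: 'e'
  Position 1: 'l'
  Position 0: 'a'
Reversed: lngklela

lngklela


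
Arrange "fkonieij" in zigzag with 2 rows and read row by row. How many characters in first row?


Zigzag "fkonieij" into 2 rows:
Placing characters:
  'f' => row 0
  'k' => row 1
  'o' => row 0
  'n' => row 1
  'i' => row 0
  'e' => row 1
  'i' => row 0
  'j' => row 1
Rows:
  Row 0: "foii"
  Row 1: "knej"
First row length: 4

4


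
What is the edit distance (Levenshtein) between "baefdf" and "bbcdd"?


Computing edit distance: "baefdf" -> "bbcdd"
DP table:
           b    b    c    d    d
      0    1    2    3    4    5
  b   1    0    1    2    3    4
  a   2    1    1    2    3    4
  e   3    2    2    2    3    4
  f   4    3    3    3    3    4
  d   5    4    4    4    3    3
  f   6    5    5    5    4    4
Edit distance = dp[6][5] = 4

4


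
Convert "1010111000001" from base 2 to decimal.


Input: "1010111000001" in base 2
Positional expansion:
  Digit '1' (value 1) x 2^12 = 4096
  Digit '0' (value 0) x 2^11 = 0
  Digit '1' (value 1) x 2^10 = 1024
  Digit '0' (value 0) x 2^9 = 0
  Digit '1' (value 1) x 2^8 = 256
  Digit '1' (value 1) x 2^7 = 128
  Digit '1' (value 1) x 2^6 = 64
  Digit '0' (value 0) x 2^5 = 0
  Digit '0' (value 0) x 2^4 = 0
  Digit '0' (value 0) x 2^3 = 0
  Digit '0' (value 0) x 2^2 = 0
  Digit '0' (value 0) x 2^1 = 0
  Digit '1' (value 1) x 2^0 = 1
Sum = 5569

5569


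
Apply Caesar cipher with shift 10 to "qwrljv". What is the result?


Caesar cipher: shift "qwrljv" by 10
  'q' (pos 16) + 10 = pos 0 = 'a'
  'w' (pos 22) + 10 = pos 6 = 'g'
  'r' (pos 17) + 10 = pos 1 = 'b'
  'l' (pos 11) + 10 = pos 21 = 'v'
  'j' (pos 9) + 10 = pos 19 = 't'
  'v' (pos 21) + 10 = pos 5 = 'f'
Result: agbvtf

agbvtf


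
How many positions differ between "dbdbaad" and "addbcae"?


Comparing "dbdbaad" and "addbcae" position by position:
  Position 0: 'd' vs 'a' => DIFFER
  Position 1: 'b' vs 'd' => DIFFER
  Position 2: 'd' vs 'd' => same
  Position 3: 'b' vs 'b' => same
  Position 4: 'a' vs 'c' => DIFFER
  Position 5: 'a' vs 'a' => same
  Position 6: 'd' vs 'e' => DIFFER
Positions that differ: 4

4


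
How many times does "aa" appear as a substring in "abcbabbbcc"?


Searching for "aa" in "abcbabbbcc"
Scanning each position:
  Position 0: "ab" => no
  Position 1: "bc" => no
  Position 2: "cb" => no
  Position 3: "ba" => no
  Position 4: "ab" => no
  Position 5: "bb" => no
  Position 6: "bb" => no
  Position 7: "bc" => no
  Position 8: "cc" => no
Total occurrences: 0

0


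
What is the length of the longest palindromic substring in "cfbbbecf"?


Input: "cfbbbecf"
Checking substrings for palindromes:
  [2:5] "bbb" (len 3) => palindrome
  [2:4] "bb" (len 2) => palindrome
  [3:5] "bb" (len 2) => palindrome
Longest palindromic substring: "bbb" with length 3

3


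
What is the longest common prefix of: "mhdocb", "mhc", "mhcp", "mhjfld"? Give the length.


Words: mhdocb, mhc, mhcp, mhjfld
  Position 0: all 'm' => match
  Position 1: all 'h' => match
  Position 2: ('d', 'c', 'c', 'j') => mismatch, stop
LCP = "mh" (length 2)

2


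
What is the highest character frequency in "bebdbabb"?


Input: bebdbabb
Character counts:
  'a': 1
  'b': 5
  'd': 1
  'e': 1
Maximum frequency: 5

5


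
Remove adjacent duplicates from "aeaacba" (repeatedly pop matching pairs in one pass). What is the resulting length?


Input: aeaacba
Stack-based adjacent duplicate removal:
  Read 'a': push. Stack: a
  Read 'e': push. Stack: ae
  Read 'a': push. Stack: aea
  Read 'a': matches stack top 'a' => pop. Stack: ae
  Read 'c': push. Stack: aec
  Read 'b': push. Stack: aecb
  Read 'a': push. Stack: aecba
Final stack: "aecba" (length 5)

5


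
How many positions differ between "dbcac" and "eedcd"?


Comparing "dbcac" and "eedcd" position by position:
  Position 0: 'd' vs 'e' => DIFFER
  Position 1: 'b' vs 'e' => DIFFER
  Position 2: 'c' vs 'd' => DIFFER
  Position 3: 'a' vs 'c' => DIFFER
  Position 4: 'c' vs 'd' => DIFFER
Positions that differ: 5

5


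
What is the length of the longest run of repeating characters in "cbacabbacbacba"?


Input: "cbacabbacbacba"
Scanning for longest run:
  Position 1 ('b'): new char, reset run to 1
  Position 2 ('a'): new char, reset run to 1
  Position 3 ('c'): new char, reset run to 1
  Position 4 ('a'): new char, reset run to 1
  Position 5 ('b'): new char, reset run to 1
  Position 6 ('b'): continues run of 'b', length=2
  Position 7 ('a'): new char, reset run to 1
  Position 8 ('c'): new char, reset run to 1
  Position 9 ('b'): new char, reset run to 1
  Position 10 ('a'): new char, reset run to 1
  Position 11 ('c'): new char, reset run to 1
  Position 12 ('b'): new char, reset run to 1
  Position 13 ('a'): new char, reset run to 1
Longest run: 'b' with length 2

2


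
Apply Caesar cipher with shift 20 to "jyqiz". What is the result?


Caesar cipher: shift "jyqiz" by 20
  'j' (pos 9) + 20 = pos 3 = 'd'
  'y' (pos 24) + 20 = pos 18 = 's'
  'q' (pos 16) + 20 = pos 10 = 'k'
  'i' (pos 8) + 20 = pos 2 = 'c'
  'z' (pos 25) + 20 = pos 19 = 't'
Result: dskct

dskct


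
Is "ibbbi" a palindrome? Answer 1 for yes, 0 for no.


Input: ibbbi
Reversed: ibbbi
  Compare pos 0 ('i') with pos 4 ('i'): match
  Compare pos 1 ('b') with pos 3 ('b'): match
Result: palindrome

1


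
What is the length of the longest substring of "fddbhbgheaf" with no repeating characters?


Input: "fddbhbgheaf"
Sliding window (track last position of each char):
  Position 0 ('f'): window [0,0] length 1 -- new best
  Position 1 ('d'): window [0,1] length 2 -- new best
  Position 2 ('d'): repeat (last at 1), move window start to 2
  Position 2 ('d'): window [2,2] length 1
  Position 3 ('b'): window [2,3] length 2
  Position 4 ('h'): window [2,4] length 3 -- new best
  Position 5 ('b'): repeat (last at 3), move window start to 4
  Position 5 ('b'): window [4,5] length 2
  Position 6 ('g'): window [4,6] length 3
  Position 7 ('h'): repeat (last at 4), move window start to 5
  Position 7 ('h'): window [5,7] length 3
  Position 8 ('e'): window [5,8] length 4 -- new best
  Position 9 ('a'): window [5,9] length 5 -- new best
  Position 10 ('f'): window [5,10] length 6 -- new best
Longest substring with no repeats: "bgheaf" with length 6

6


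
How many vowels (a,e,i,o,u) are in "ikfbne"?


Input: ikfbne
Checking each character:
  'i' at position 0: vowel (running total: 1)
  'k' at position 1: consonant
  'f' at position 2: consonant
  'b' at position 3: consonant
  'n' at position 4: consonant
  'e' at position 5: vowel (running total: 2)
Total vowels: 2

2


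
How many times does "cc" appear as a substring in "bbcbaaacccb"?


Searching for "cc" in "bbcbaaacccb"
Scanning each position:
  Position 0: "bb" => no
  Position 1: "bc" => no
  Position 2: "cb" => no
  Position 3: "ba" => no
  Position 4: "aa" => no
  Position 5: "aa" => no
  Position 6: "ac" => no
  Position 7: "cc" => MATCH
  Position 8: "cc" => MATCH
  Position 9: "cb" => no
Total occurrences: 2

2


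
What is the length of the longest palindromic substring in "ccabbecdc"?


Input: "ccabbecdc"
Checking substrings for palindromes:
  [6:9] "cdc" (len 3) => palindrome
  [0:2] "cc" (len 2) => palindrome
  [3:5] "bb" (len 2) => palindrome
Longest palindromic substring: "cdc" with length 3

3


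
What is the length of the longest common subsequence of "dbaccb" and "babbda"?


LCS of "dbaccb" and "babbda"
DP table:
           b    a    b    b    d    a
      0    0    0    0    0    0    0
  d   0    0    0    0    0    1    1
  b   0    1    1    1    1    1    1
  a   0    1    2    2    2    2    2
  c   0    1    2    2    2    2    2
  c   0    1    2    2    2    2    2
  b   0    1    2    3    3    3    3
LCS length = dp[6][6] = 3

3


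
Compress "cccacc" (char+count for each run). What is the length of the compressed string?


Input: cccacc
Runs:
  'c' x 3 => "c3"
  'a' x 1 => "a1"
  'c' x 2 => "c2"
Compressed: "c3a1c2"
Compressed length: 6

6


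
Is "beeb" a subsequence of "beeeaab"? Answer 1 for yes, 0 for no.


Check if "beeb" is a subsequence of "beeeaab"
Greedy scan:
  Position 0 ('b'): matches sub[0] = 'b'
  Position 1 ('e'): matches sub[1] = 'e'
  Position 2 ('e'): matches sub[2] = 'e'
  Position 3 ('e'): no match needed
  Position 4 ('a'): no match needed
  Position 5 ('a'): no match needed
  Position 6 ('b'): matches sub[3] = 'b'
All 4 characters matched => is a subsequence

1


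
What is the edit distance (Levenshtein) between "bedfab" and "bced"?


Computing edit distance: "bedfab" -> "bced"
DP table:
           b    c    e    d
      0    1    2    3    4
  b   1    0    1    2    3
  e   2    1    1    1    2
  d   3    2    2    2    1
  f   4    3    3    3    2
  a   5    4    4    4    3
  b   6    5    5    5    4
Edit distance = dp[6][4] = 4

4


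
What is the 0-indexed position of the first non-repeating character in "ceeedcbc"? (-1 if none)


Input: ceeedcbc
Character frequencies:
  'b': 1
  'c': 3
  'd': 1
  'e': 3
Scanning left to right for freq == 1:
  Position 0 ('c'): freq=3, skip
  Position 1 ('e'): freq=3, skip
  Position 2 ('e'): freq=3, skip
  Position 3 ('e'): freq=3, skip
  Position 4 ('d'): unique! => answer = 4

4


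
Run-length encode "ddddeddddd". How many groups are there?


Input: ddddeddddd
Scanning for consecutive runs:
  Group 1: 'd' x 4 (positions 0-3)
  Group 2: 'e' x 1 (positions 4-4)
  Group 3: 'd' x 5 (positions 5-9)
Total groups: 3

3


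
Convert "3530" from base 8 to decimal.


Input: "3530" in base 8
Positional expansion:
  Digit '3' (value 3) x 8^3 = 1536
  Digit '5' (value 5) x 8^2 = 320
  Digit '3' (value 3) x 8^1 = 24
  Digit '0' (value 0) x 8^0 = 0
Sum = 1880

1880


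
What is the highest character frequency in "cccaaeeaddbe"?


Input: cccaaeeaddbe
Character counts:
  'a': 3
  'b': 1
  'c': 3
  'd': 2
  'e': 3
Maximum frequency: 3

3


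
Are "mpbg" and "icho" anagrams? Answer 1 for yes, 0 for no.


Strings: "mpbg", "icho"
Sorted first:  bgmp
Sorted second: chio
Differ at position 0: 'b' vs 'c' => not anagrams

0


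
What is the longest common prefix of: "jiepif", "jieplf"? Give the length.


Words: jiepif, jieplf
  Position 0: all 'j' => match
  Position 1: all 'i' => match
  Position 2: all 'e' => match
  Position 3: all 'p' => match
  Position 4: ('i', 'l') => mismatch, stop
LCP = "jiep" (length 4)

4


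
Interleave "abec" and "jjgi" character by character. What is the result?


Interleaving "abec" and "jjgi":
  Position 0: 'a' from first, 'j' from second => "aj"
  Position 1: 'b' from first, 'j' from second => "bj"
  Position 2: 'e' from first, 'g' from second => "eg"
  Position 3: 'c' from first, 'i' from second => "ci"
Result: ajbjegci

ajbjegci


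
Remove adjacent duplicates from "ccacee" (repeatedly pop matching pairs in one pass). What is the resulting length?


Input: ccacee
Stack-based adjacent duplicate removal:
  Read 'c': push. Stack: c
  Read 'c': matches stack top 'c' => pop. Stack: (empty)
  Read 'a': push. Stack: a
  Read 'c': push. Stack: ac
  Read 'e': push. Stack: ace
  Read 'e': matches stack top 'e' => pop. Stack: ac
Final stack: "ac" (length 2)

2


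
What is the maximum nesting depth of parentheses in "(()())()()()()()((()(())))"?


Input: "(()())()()()()()((()(())))"
Tracking depth:
  Position 0 '(': depth becomes 1
  Position 1 '(': depth becomes 2
  Position 2 ')': depth becomes 1
  Position 3 '(': depth becomes 2
  Position 4 ')': depth becomes 1
  Position 5 ')': depth becomes 0
  Position 6 '(': depth becomes 1
  Position 7 ')': depth becomes 0
  Position 8 '(': depth becomes 1
  Position 9 ')': depth becomes 0
  Position 10 '(': depth becomes 1
  Position 11 ')': depth becomes 0
  Position 12 '(': depth becomes 1
  Position 13 ')': depth becomes 0
  Position 14 '(': depth becomes 1
  Position 15 ')': depth becomes 0
  Position 16 '(': depth becomes 1
  Position 17 '(': depth becomes 2
  Position 18 '(': depth becomes 3
  Position 19 ')': depth becomes 2
  Position 20 '(': depth becomes 3
  Position 21 '(': depth becomes 4
  Position 22 ')': depth becomes 3
  Position 23 ')': depth becomes 2
  Position 24 ')': depth becomes 1
  Position 25 ')': depth becomes 0
Maximum depth reached: 4

4


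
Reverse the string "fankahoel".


Input: fankahoel
Reading characters right to left:
  Position 8: 'l'
  Position 7: 'e'
  Position 6: 'o'
  Position 5: 'h'
  Position 4: 'a'
  Position 3: 'k'
  Position 2: 'n'
  Position 1: 'a'
  Position 0: 'f'
Reversed: leohaknaf

leohaknaf


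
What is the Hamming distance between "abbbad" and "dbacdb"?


Comparing "abbbad" and "dbacdb" position by position:
  Position 0: 'a' vs 'd' => differ
  Position 1: 'b' vs 'b' => same
  Position 2: 'b' vs 'a' => differ
  Position 3: 'b' vs 'c' => differ
  Position 4: 'a' vs 'd' => differ
  Position 5: 'd' vs 'b' => differ
Total differences (Hamming distance): 5

5


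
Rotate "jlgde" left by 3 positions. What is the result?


Input: "jlgde", rotate left by 3
First 3 characters: "jlg"
Remaining characters: "de"
Concatenate remaining + first: "de" + "jlg" = "dejlg"

dejlg


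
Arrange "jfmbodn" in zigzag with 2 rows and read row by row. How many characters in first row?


Zigzag "jfmbodn" into 2 rows:
Placing characters:
  'j' => row 0
  'f' => row 1
  'm' => row 0
  'b' => row 1
  'o' => row 0
  'd' => row 1
  'n' => row 0
Rows:
  Row 0: "jmon"
  Row 1: "fbd"
First row length: 4

4


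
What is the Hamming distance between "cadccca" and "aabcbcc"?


Comparing "cadccca" and "aabcbcc" position by position:
  Position 0: 'c' vs 'a' => differ
  Position 1: 'a' vs 'a' => same
  Position 2: 'd' vs 'b' => differ
  Position 3: 'c' vs 'c' => same
  Position 4: 'c' vs 'b' => differ
  Position 5: 'c' vs 'c' => same
  Position 6: 'a' vs 'c' => differ
Total differences (Hamming distance): 4

4


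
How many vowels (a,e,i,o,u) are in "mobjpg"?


Input: mobjpg
Checking each character:
  'm' at position 0: consonant
  'o' at position 1: vowel (running total: 1)
  'b' at position 2: consonant
  'j' at position 3: consonant
  'p' at position 4: consonant
  'g' at position 5: consonant
Total vowels: 1

1


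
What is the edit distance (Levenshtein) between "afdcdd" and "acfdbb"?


Computing edit distance: "afdcdd" -> "acfdbb"
DP table:
           a    c    f    d    b    b
      0    1    2    3    4    5    6
  a   1    0    1    2    3    4    5
  f   2    1    1    1    2    3    4
  d   3    2    2    2    1    2    3
  c   4    3    2    3    2    2    3
  d   5    4    3    3    3    3    3
  d   6    5    4    4    3    4    4
Edit distance = dp[6][6] = 4

4


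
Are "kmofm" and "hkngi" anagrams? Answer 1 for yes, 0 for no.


Strings: "kmofm", "hkngi"
Sorted first:  fkmmo
Sorted second: ghikn
Differ at position 0: 'f' vs 'g' => not anagrams

0


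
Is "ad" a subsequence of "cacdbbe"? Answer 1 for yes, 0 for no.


Check if "ad" is a subsequence of "cacdbbe"
Greedy scan:
  Position 0 ('c'): no match needed
  Position 1 ('a'): matches sub[0] = 'a'
  Position 2 ('c'): no match needed
  Position 3 ('d'): matches sub[1] = 'd'
  Position 4 ('b'): no match needed
  Position 5 ('b'): no match needed
  Position 6 ('e'): no match needed
All 2 characters matched => is a subsequence

1


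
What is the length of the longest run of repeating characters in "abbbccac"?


Input: "abbbccac"
Scanning for longest run:
  Position 1 ('b'): new char, reset run to 1
  Position 2 ('b'): continues run of 'b', length=2
  Position 3 ('b'): continues run of 'b', length=3
  Position 4 ('c'): new char, reset run to 1
  Position 5 ('c'): continues run of 'c', length=2
  Position 6 ('a'): new char, reset run to 1
  Position 7 ('c'): new char, reset run to 1
Longest run: 'b' with length 3

3


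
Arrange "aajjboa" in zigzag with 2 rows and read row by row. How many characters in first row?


Zigzag "aajjboa" into 2 rows:
Placing characters:
  'a' => row 0
  'a' => row 1
  'j' => row 0
  'j' => row 1
  'b' => row 0
  'o' => row 1
  'a' => row 0
Rows:
  Row 0: "ajba"
  Row 1: "ajo"
First row length: 4

4


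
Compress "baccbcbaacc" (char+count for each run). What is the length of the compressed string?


Input: baccbcbaacc
Runs:
  'b' x 1 => "b1"
  'a' x 1 => "a1"
  'c' x 2 => "c2"
  'b' x 1 => "b1"
  'c' x 1 => "c1"
  'b' x 1 => "b1"
  'a' x 2 => "a2"
  'c' x 2 => "c2"
Compressed: "b1a1c2b1c1b1a2c2"
Compressed length: 16

16


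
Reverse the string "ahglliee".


Input: ahglliee
Reading characters right to left:
  Position 7: 'e'
  Position 6: 'e'
  Position 5: 'i'
  Position 4: 'l'
  Position 3: 'l'
  Position 2: 'g'
  Position 1: 'h'
  Position 0: 'a'
Reversed: eeillgha

eeillgha


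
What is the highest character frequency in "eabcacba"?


Input: eabcacba
Character counts:
  'a': 3
  'b': 2
  'c': 2
  'e': 1
Maximum frequency: 3

3


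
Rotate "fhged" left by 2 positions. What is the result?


Input: "fhged", rotate left by 2
First 2 characters: "fh"
Remaining characters: "ged"
Concatenate remaining + first: "ged" + "fh" = "gedfh"

gedfh


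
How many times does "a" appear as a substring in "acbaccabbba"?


Searching for "a" in "acbaccabbba"
Scanning each position:
  Position 0: "a" => MATCH
  Position 1: "c" => no
  Position 2: "b" => no
  Position 3: "a" => MATCH
  Position 4: "c" => no
  Position 5: "c" => no
  Position 6: "a" => MATCH
  Position 7: "b" => no
  Position 8: "b" => no
  Position 9: "b" => no
  Position 10: "a" => MATCH
Total occurrences: 4

4


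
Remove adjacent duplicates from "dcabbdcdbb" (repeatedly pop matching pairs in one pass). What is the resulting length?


Input: dcabbdcdbb
Stack-based adjacent duplicate removal:
  Read 'd': push. Stack: d
  Read 'c': push. Stack: dc
  Read 'a': push. Stack: dca
  Read 'b': push. Stack: dcab
  Read 'b': matches stack top 'b' => pop. Stack: dca
  Read 'd': push. Stack: dcad
  Read 'c': push. Stack: dcadc
  Read 'd': push. Stack: dcadcd
  Read 'b': push. Stack: dcadcdb
  Read 'b': matches stack top 'b' => pop. Stack: dcadcd
Final stack: "dcadcd" (length 6)

6


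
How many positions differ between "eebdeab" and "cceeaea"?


Comparing "eebdeab" and "cceeaea" position by position:
  Position 0: 'e' vs 'c' => DIFFER
  Position 1: 'e' vs 'c' => DIFFER
  Position 2: 'b' vs 'e' => DIFFER
  Position 3: 'd' vs 'e' => DIFFER
  Position 4: 'e' vs 'a' => DIFFER
  Position 5: 'a' vs 'e' => DIFFER
  Position 6: 'b' vs 'a' => DIFFER
Positions that differ: 7

7


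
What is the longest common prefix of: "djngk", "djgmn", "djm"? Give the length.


Words: djngk, djgmn, djm
  Position 0: all 'd' => match
  Position 1: all 'j' => match
  Position 2: ('n', 'g', 'm') => mismatch, stop
LCP = "dj" (length 2)

2


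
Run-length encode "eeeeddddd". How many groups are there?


Input: eeeeddddd
Scanning for consecutive runs:
  Group 1: 'e' x 4 (positions 0-3)
  Group 2: 'd' x 5 (positions 4-8)
Total groups: 2

2


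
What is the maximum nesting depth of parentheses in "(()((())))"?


Input: "(()((())))"
Tracking depth:
  Position 0 '(': depth becomes 1
  Position 1 '(': depth becomes 2
  Position 2 ')': depth becomes 1
  Position 3 '(': depth becomes 2
  Position 4 '(': depth becomes 3
  Position 5 '(': depth becomes 4
  Position 6 ')': depth becomes 3
  Position 7 ')': depth becomes 2
  Position 8 ')': depth becomes 1
  Position 9 ')': depth becomes 0
Maximum depth reached: 4

4


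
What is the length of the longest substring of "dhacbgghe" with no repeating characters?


Input: "dhacbgghe"
Sliding window (track last position of each char):
  Position 0 ('d'): window [0,0] length 1 -- new best
  Position 1 ('h'): window [0,1] length 2 -- new best
  Position 2 ('a'): window [0,2] length 3 -- new best
  Position 3 ('c'): window [0,3] length 4 -- new best
  Position 4 ('b'): window [0,4] length 5 -- new best
  Position 5 ('g'): window [0,5] length 6 -- new best
  Position 6 ('g'): repeat (last at 5), move window start to 6
  Position 6 ('g'): window [6,6] length 1
  Position 7 ('h'): window [6,7] length 2
  Position 8 ('e'): window [6,8] length 3
Longest substring with no repeats: "dhacbg" with length 6

6


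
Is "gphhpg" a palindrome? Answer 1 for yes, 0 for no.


Input: gphhpg
Reversed: gphhpg
  Compare pos 0 ('g') with pos 5 ('g'): match
  Compare pos 1 ('p') with pos 4 ('p'): match
  Compare pos 2 ('h') with pos 3 ('h'): match
Result: palindrome

1


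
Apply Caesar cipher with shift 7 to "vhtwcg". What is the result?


Caesar cipher: shift "vhtwcg" by 7
  'v' (pos 21) + 7 = pos 2 = 'c'
  'h' (pos 7) + 7 = pos 14 = 'o'
  't' (pos 19) + 7 = pos 0 = 'a'
  'w' (pos 22) + 7 = pos 3 = 'd'
  'c' (pos 2) + 7 = pos 9 = 'j'
  'g' (pos 6) + 7 = pos 13 = 'n'
Result: coadjn

coadjn


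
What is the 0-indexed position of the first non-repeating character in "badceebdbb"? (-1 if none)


Input: badceebdbb
Character frequencies:
  'a': 1
  'b': 4
  'c': 1
  'd': 2
  'e': 2
Scanning left to right for freq == 1:
  Position 0 ('b'): freq=4, skip
  Position 1 ('a'): unique! => answer = 1

1


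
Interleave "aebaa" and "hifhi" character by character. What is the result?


Interleaving "aebaa" and "hifhi":
  Position 0: 'a' from first, 'h' from second => "ah"
  Position 1: 'e' from first, 'i' from second => "ei"
  Position 2: 'b' from first, 'f' from second => "bf"
  Position 3: 'a' from first, 'h' from second => "ah"
  Position 4: 'a' from first, 'i' from second => "ai"
Result: aheibfahai

aheibfahai


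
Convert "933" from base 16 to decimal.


Input: "933" in base 16
Positional expansion:
  Digit '9' (value 9) x 16^2 = 2304
  Digit '3' (value 3) x 16^1 = 48
  Digit '3' (value 3) x 16^0 = 3
Sum = 2355

2355


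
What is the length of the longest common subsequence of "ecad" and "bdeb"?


LCS of "ecad" and "bdeb"
DP table:
           b    d    e    b
      0    0    0    0    0
  e   0    0    0    1    1
  c   0    0    0    1    1
  a   0    0    0    1    1
  d   0    0    1    1    1
LCS length = dp[4][4] = 1

1


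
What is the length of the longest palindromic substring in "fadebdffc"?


Input: "fadebdffc"
Checking substrings for palindromes:
  [6:8] "ff" (len 2) => palindrome
Longest palindromic substring: "ff" with length 2

2


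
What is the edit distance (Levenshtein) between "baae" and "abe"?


Computing edit distance: "baae" -> "abe"
DP table:
           a    b    e
      0    1    2    3
  b   1    1    1    2
  a   2    1    2    2
  a   3    2    2    3
  e   4    3    3    2
Edit distance = dp[4][3] = 2

2


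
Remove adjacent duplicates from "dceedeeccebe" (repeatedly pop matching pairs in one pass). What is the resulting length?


Input: dceedeeccebe
Stack-based adjacent duplicate removal:
  Read 'd': push. Stack: d
  Read 'c': push. Stack: dc
  Read 'e': push. Stack: dce
  Read 'e': matches stack top 'e' => pop. Stack: dc
  Read 'd': push. Stack: dcd
  Read 'e': push. Stack: dcde
  Read 'e': matches stack top 'e' => pop. Stack: dcd
  Read 'c': push. Stack: dcdc
  Read 'c': matches stack top 'c' => pop. Stack: dcd
  Read 'e': push. Stack: dcde
  Read 'b': push. Stack: dcdeb
  Read 'e': push. Stack: dcdebe
Final stack: "dcdebe" (length 6)

6


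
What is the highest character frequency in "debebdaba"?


Input: debebdaba
Character counts:
  'a': 2
  'b': 3
  'd': 2
  'e': 2
Maximum frequency: 3

3


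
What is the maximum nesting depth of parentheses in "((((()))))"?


Input: "((((()))))"
Tracking depth:
  Position 0 '(': depth becomes 1
  Position 1 '(': depth becomes 2
  Position 2 '(': depth becomes 3
  Position 3 '(': depth becomes 4
  Position 4 '(': depth becomes 5
  Position 5 ')': depth becomes 4
  Position 6 ')': depth becomes 3
  Position 7 ')': depth becomes 2
  Position 8 ')': depth becomes 1
  Position 9 ')': depth becomes 0
Maximum depth reached: 5

5


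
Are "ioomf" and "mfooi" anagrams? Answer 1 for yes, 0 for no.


Strings: "ioomf", "mfooi"
Sorted first:  fimoo
Sorted second: fimoo
Sorted forms match => anagrams

1


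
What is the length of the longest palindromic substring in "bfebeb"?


Input: "bfebeb"
Checking substrings for palindromes:
  [2:5] "ebe" (len 3) => palindrome
  [3:6] "beb" (len 3) => palindrome
Longest palindromic substring: "ebe" with length 3

3


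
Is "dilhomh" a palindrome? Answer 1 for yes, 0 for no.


Input: dilhomh
Reversed: hmohlid
  Compare pos 0 ('d') with pos 6 ('h'): MISMATCH
  Compare pos 1 ('i') with pos 5 ('m'): MISMATCH
  Compare pos 2 ('l') with pos 4 ('o'): MISMATCH
Result: not a palindrome

0


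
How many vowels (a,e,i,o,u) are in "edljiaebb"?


Input: edljiaebb
Checking each character:
  'e' at position 0: vowel (running total: 1)
  'd' at position 1: consonant
  'l' at position 2: consonant
  'j' at position 3: consonant
  'i' at position 4: vowel (running total: 2)
  'a' at position 5: vowel (running total: 3)
  'e' at position 6: vowel (running total: 4)
  'b' at position 7: consonant
  'b' at position 8: consonant
Total vowels: 4

4


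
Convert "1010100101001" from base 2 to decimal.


Input: "1010100101001" in base 2
Positional expansion:
  Digit '1' (value 1) x 2^12 = 4096
  Digit '0' (value 0) x 2^11 = 0
  Digit '1' (value 1) x 2^10 = 1024
  Digit '0' (value 0) x 2^9 = 0
  Digit '1' (value 1) x 2^8 = 256
  Digit '0' (value 0) x 2^7 = 0
  Digit '0' (value 0) x 2^6 = 0
  Digit '1' (value 1) x 2^5 = 32
  Digit '0' (value 0) x 2^4 = 0
  Digit '1' (value 1) x 2^3 = 8
  Digit '0' (value 0) x 2^2 = 0
  Digit '0' (value 0) x 2^1 = 0
  Digit '1' (value 1) x 2^0 = 1
Sum = 5417

5417


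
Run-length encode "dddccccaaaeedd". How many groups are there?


Input: dddccccaaaeedd
Scanning for consecutive runs:
  Group 1: 'd' x 3 (positions 0-2)
  Group 2: 'c' x 4 (positions 3-6)
  Group 3: 'a' x 3 (positions 7-9)
  Group 4: 'e' x 2 (positions 10-11)
  Group 5: 'd' x 2 (positions 12-13)
Total groups: 5

5


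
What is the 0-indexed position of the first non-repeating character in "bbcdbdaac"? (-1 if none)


Input: bbcdbdaac
Character frequencies:
  'a': 2
  'b': 3
  'c': 2
  'd': 2
Scanning left to right for freq == 1:
  Position 0 ('b'): freq=3, skip
  Position 1 ('b'): freq=3, skip
  Position 2 ('c'): freq=2, skip
  Position 3 ('d'): freq=2, skip
  Position 4 ('b'): freq=3, skip
  Position 5 ('d'): freq=2, skip
  Position 6 ('a'): freq=2, skip
  Position 7 ('a'): freq=2, skip
  Position 8 ('c'): freq=2, skip
  No unique character found => answer = -1

-1


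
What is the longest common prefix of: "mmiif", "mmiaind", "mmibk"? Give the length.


Words: mmiif, mmiaind, mmibk
  Position 0: all 'm' => match
  Position 1: all 'm' => match
  Position 2: all 'i' => match
  Position 3: ('i', 'a', 'b') => mismatch, stop
LCP = "mmi" (length 3)

3


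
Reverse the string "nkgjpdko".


Input: nkgjpdko
Reading characters right to left:
  Position 7: 'o'
  Position 6: 'k'
  Position 5: 'd'
  Position 4: 'p'
  Position 3: 'j'
  Position 2: 'g'
  Position 1: 'k'
  Position 0: 'n'
Reversed: okdpjgkn

okdpjgkn


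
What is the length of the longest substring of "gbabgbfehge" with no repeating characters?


Input: "gbabgbfehge"
Sliding window (track last position of each char):
  Position 0 ('g'): window [0,0] length 1 -- new best
  Position 1 ('b'): window [0,1] length 2 -- new best
  Position 2 ('a'): window [0,2] length 3 -- new best
  Position 3 ('b'): repeat (last at 1), move window start to 2
  Position 3 ('b'): window [2,3] length 2
  Position 4 ('g'): window [2,4] length 3
  Position 5 ('b'): repeat (last at 3), move window start to 4
  Position 5 ('b'): window [4,5] length 2
  Position 6 ('f'): window [4,6] length 3
  Position 7 ('e'): window [4,7] length 4 -- new best
  Position 8 ('h'): window [4,8] length 5 -- new best
  Position 9 ('g'): repeat (last at 4), move window start to 5
  Position 9 ('g'): window [5,9] length 5
  Position 10 ('e'): repeat (last at 7), move window start to 8
  Position 10 ('e'): window [8,10] length 3
Longest substring with no repeats: "gbfeh" with length 5

5


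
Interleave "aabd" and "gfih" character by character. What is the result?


Interleaving "aabd" and "gfih":
  Position 0: 'a' from first, 'g' from second => "ag"
  Position 1: 'a' from first, 'f' from second => "af"
  Position 2: 'b' from first, 'i' from second => "bi"
  Position 3: 'd' from first, 'h' from second => "dh"
Result: agafbidh

agafbidh


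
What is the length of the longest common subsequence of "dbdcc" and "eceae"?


LCS of "dbdcc" and "eceae"
DP table:
           e    c    e    a    e
      0    0    0    0    0    0
  d   0    0    0    0    0    0
  b   0    0    0    0    0    0
  d   0    0    0    0    0    0
  c   0    0    1    1    1    1
  c   0    0    1    1    1    1
LCS length = dp[5][5] = 1

1


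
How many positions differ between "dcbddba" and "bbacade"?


Comparing "dcbddba" and "bbacade" position by position:
  Position 0: 'd' vs 'b' => DIFFER
  Position 1: 'c' vs 'b' => DIFFER
  Position 2: 'b' vs 'a' => DIFFER
  Position 3: 'd' vs 'c' => DIFFER
  Position 4: 'd' vs 'a' => DIFFER
  Position 5: 'b' vs 'd' => DIFFER
  Position 6: 'a' vs 'e' => DIFFER
Positions that differ: 7

7


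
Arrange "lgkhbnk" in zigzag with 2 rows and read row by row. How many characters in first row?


Zigzag "lgkhbnk" into 2 rows:
Placing characters:
  'l' => row 0
  'g' => row 1
  'k' => row 0
  'h' => row 1
  'b' => row 0
  'n' => row 1
  'k' => row 0
Rows:
  Row 0: "lkbk"
  Row 1: "ghn"
First row length: 4

4


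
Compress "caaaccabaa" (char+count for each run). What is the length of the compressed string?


Input: caaaccabaa
Runs:
  'c' x 1 => "c1"
  'a' x 3 => "a3"
  'c' x 2 => "c2"
  'a' x 1 => "a1"
  'b' x 1 => "b1"
  'a' x 2 => "a2"
Compressed: "c1a3c2a1b1a2"
Compressed length: 12

12


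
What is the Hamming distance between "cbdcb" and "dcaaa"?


Comparing "cbdcb" and "dcaaa" position by position:
  Position 0: 'c' vs 'd' => differ
  Position 1: 'b' vs 'c' => differ
  Position 2: 'd' vs 'a' => differ
  Position 3: 'c' vs 'a' => differ
  Position 4: 'b' vs 'a' => differ
Total differences (Hamming distance): 5

5


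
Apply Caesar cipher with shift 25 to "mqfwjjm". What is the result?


Caesar cipher: shift "mqfwjjm" by 25
  'm' (pos 12) + 25 = pos 11 = 'l'
  'q' (pos 16) + 25 = pos 15 = 'p'
  'f' (pos 5) + 25 = pos 4 = 'e'
  'w' (pos 22) + 25 = pos 21 = 'v'
  'j' (pos 9) + 25 = pos 8 = 'i'
  'j' (pos 9) + 25 = pos 8 = 'i'
  'm' (pos 12) + 25 = pos 11 = 'l'
Result: lpeviil

lpeviil


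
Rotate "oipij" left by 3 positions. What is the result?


Input: "oipij", rotate left by 3
First 3 characters: "oip"
Remaining characters: "ij"
Concatenate remaining + first: "ij" + "oip" = "ijoip"

ijoip


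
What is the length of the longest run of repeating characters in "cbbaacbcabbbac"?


Input: "cbbaacbcabbbac"
Scanning for longest run:
  Position 1 ('b'): new char, reset run to 1
  Position 2 ('b'): continues run of 'b', length=2
  Position 3 ('a'): new char, reset run to 1
  Position 4 ('a'): continues run of 'a', length=2
  Position 5 ('c'): new char, reset run to 1
  Position 6 ('b'): new char, reset run to 1
  Position 7 ('c'): new char, reset run to 1
  Position 8 ('a'): new char, reset run to 1
  Position 9 ('b'): new char, reset run to 1
  Position 10 ('b'): continues run of 'b', length=2
  Position 11 ('b'): continues run of 'b', length=3
  Position 12 ('a'): new char, reset run to 1
  Position 13 ('c'): new char, reset run to 1
Longest run: 'b' with length 3

3


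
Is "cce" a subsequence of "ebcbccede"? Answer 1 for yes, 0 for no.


Check if "cce" is a subsequence of "ebcbccede"
Greedy scan:
  Position 0 ('e'): no match needed
  Position 1 ('b'): no match needed
  Position 2 ('c'): matches sub[0] = 'c'
  Position 3 ('b'): no match needed
  Position 4 ('c'): matches sub[1] = 'c'
  Position 5 ('c'): no match needed
  Position 6 ('e'): matches sub[2] = 'e'
  Position 7 ('d'): no match needed
  Position 8 ('e'): no match needed
All 3 characters matched => is a subsequence

1


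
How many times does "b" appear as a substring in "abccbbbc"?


Searching for "b" in "abccbbbc"
Scanning each position:
  Position 0: "a" => no
  Position 1: "b" => MATCH
  Position 2: "c" => no
  Position 3: "c" => no
  Position 4: "b" => MATCH
  Position 5: "b" => MATCH
  Position 6: "b" => MATCH
  Position 7: "c" => no
Total occurrences: 4

4


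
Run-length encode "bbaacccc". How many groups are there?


Input: bbaacccc
Scanning for consecutive runs:
  Group 1: 'b' x 2 (positions 0-1)
  Group 2: 'a' x 2 (positions 2-3)
  Group 3: 'c' x 4 (positions 4-7)
Total groups: 3

3


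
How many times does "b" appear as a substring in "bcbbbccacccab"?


Searching for "b" in "bcbbbccacccab"
Scanning each position:
  Position 0: "b" => MATCH
  Position 1: "c" => no
  Position 2: "b" => MATCH
  Position 3: "b" => MATCH
  Position 4: "b" => MATCH
  Position 5: "c" => no
  Position 6: "c" => no
  Position 7: "a" => no
  Position 8: "c" => no
  Position 9: "c" => no
  Position 10: "c" => no
  Position 11: "a" => no
  Position 12: "b" => MATCH
Total occurrences: 5

5


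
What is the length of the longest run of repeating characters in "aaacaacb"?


Input: "aaacaacb"
Scanning for longest run:
  Position 1 ('a'): continues run of 'a', length=2
  Position 2 ('a'): continues run of 'a', length=3
  Position 3 ('c'): new char, reset run to 1
  Position 4 ('a'): new char, reset run to 1
  Position 5 ('a'): continues run of 'a', length=2
  Position 6 ('c'): new char, reset run to 1
  Position 7 ('b'): new char, reset run to 1
Longest run: 'a' with length 3

3


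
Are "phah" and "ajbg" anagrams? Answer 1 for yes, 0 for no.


Strings: "phah", "ajbg"
Sorted first:  ahhp
Sorted second: abgj
Differ at position 1: 'h' vs 'b' => not anagrams

0


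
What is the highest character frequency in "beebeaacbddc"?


Input: beebeaacbddc
Character counts:
  'a': 2
  'b': 3
  'c': 2
  'd': 2
  'e': 3
Maximum frequency: 3

3


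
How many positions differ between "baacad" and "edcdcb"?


Comparing "baacad" and "edcdcb" position by position:
  Position 0: 'b' vs 'e' => DIFFER
  Position 1: 'a' vs 'd' => DIFFER
  Position 2: 'a' vs 'c' => DIFFER
  Position 3: 'c' vs 'd' => DIFFER
  Position 4: 'a' vs 'c' => DIFFER
  Position 5: 'd' vs 'b' => DIFFER
Positions that differ: 6

6
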